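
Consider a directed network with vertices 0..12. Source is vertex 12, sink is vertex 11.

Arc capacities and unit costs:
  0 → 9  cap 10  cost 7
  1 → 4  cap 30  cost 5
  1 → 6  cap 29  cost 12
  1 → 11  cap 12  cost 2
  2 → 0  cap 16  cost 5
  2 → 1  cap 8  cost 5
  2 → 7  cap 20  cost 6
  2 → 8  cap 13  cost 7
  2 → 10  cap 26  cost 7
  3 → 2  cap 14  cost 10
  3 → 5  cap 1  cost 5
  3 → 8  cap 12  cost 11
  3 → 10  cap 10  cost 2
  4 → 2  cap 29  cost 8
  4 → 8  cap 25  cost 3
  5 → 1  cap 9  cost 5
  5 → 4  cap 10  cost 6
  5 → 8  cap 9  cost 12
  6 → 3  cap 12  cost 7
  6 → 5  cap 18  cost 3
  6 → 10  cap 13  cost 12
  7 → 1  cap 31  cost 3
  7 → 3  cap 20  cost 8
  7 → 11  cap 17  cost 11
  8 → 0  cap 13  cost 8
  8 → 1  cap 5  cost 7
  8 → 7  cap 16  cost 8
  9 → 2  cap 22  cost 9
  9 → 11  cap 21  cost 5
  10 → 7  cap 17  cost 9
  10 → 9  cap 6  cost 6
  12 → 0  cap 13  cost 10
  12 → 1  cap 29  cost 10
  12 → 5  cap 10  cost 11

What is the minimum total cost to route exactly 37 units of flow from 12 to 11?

shortest-cost path #1: 12→1→11 push 12 @ unit cost 12 (adds 144)
shortest-cost path #2: 12→0→9→11 push 10 @ unit cost 22 (adds 220)
shortest-cost path #3: 12→1→4→8→7→11 push 15 @ unit cost 37 (adds 555)
total cost = 919

Minimum cost for 37 units: 919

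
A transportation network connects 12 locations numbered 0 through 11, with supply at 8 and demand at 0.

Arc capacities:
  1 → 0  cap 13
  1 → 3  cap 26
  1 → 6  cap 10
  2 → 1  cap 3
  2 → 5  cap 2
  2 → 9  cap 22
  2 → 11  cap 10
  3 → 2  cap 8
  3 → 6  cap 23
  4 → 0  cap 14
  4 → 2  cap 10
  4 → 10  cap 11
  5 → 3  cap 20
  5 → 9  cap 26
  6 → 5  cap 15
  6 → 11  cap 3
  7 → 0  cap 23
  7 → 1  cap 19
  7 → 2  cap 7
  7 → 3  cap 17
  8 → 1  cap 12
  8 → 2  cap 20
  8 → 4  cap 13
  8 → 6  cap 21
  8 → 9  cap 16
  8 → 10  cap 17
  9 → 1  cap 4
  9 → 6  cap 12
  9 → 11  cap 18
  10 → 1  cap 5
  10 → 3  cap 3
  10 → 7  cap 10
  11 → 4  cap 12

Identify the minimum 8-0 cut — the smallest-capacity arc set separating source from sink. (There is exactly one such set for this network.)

Min-cut arcs: {(1,0), (4,0), (10,7)} (total capacity 37)

augment #1: 8→1→0 push 12
augment #2: 8→4→0 push 13
augment #3: 8→2→1→0 push 1
augment #4: 8→10→7→0 push 10
augment #5: 8→2→11→4→0 push 1
max flow = 37; residual-reachable set from 8 gives S-side
cut edges (S→T): {(1,0), (4,0), (10,7)} total cap 37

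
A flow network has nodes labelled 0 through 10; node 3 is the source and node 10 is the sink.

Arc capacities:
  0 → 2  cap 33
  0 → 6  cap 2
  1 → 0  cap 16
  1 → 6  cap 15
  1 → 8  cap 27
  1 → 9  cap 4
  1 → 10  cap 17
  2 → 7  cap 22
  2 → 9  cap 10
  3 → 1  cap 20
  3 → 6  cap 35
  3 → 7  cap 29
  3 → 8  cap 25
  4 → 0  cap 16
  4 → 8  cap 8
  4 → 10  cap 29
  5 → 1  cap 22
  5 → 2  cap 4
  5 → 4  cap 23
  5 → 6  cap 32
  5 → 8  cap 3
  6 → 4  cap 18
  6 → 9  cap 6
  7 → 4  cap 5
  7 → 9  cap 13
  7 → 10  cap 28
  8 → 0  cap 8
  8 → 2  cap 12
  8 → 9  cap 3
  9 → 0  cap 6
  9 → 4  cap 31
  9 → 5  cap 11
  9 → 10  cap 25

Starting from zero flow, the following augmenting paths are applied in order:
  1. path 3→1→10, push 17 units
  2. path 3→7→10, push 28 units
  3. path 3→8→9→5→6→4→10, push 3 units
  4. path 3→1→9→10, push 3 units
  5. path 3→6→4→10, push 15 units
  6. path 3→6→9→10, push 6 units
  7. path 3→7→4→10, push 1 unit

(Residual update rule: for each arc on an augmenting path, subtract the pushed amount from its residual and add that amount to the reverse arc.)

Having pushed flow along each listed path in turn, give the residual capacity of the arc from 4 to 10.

after path 1 (3→1→10, push 17): res(4,10)=29
after path 2 (3→7→10, push 28): res(4,10)=29
after path 3 (3→8→9→5→6→4→10, push 3): res(4,10)=26
after path 4 (3→1→9→10, push 3): res(4,10)=26
after path 5 (3→6→4→10, push 15): res(4,10)=11
after path 6 (3→6→9→10, push 6): res(4,10)=11
after path 7 (3→7→4→10, push 1): res(4,10)=10

Residual capacity of (4,10): 10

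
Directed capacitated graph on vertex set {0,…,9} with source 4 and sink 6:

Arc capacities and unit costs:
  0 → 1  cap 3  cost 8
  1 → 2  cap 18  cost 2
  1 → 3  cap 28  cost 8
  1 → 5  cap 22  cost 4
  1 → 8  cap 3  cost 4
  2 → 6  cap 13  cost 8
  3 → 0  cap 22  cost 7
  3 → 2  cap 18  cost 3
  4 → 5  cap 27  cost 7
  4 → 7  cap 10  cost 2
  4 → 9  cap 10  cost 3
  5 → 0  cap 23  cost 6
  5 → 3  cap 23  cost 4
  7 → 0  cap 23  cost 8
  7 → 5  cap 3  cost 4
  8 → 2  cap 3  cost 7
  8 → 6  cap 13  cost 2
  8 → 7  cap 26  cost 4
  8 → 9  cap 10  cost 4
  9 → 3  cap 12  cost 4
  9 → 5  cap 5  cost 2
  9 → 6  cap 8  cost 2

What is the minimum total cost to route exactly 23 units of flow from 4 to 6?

shortest-cost path #1: 4→9→6 push 8 @ unit cost 5 (adds 40)
shortest-cost path #2: 4→9→3→2→6 push 2 @ unit cost 18 (adds 36)
shortest-cost path #3: 4→7→5→3→2→6 push 3 @ unit cost 21 (adds 63)
shortest-cost path #4: 4→5→3→2→6 push 8 @ unit cost 22 (adds 176)
shortest-cost path #5: 4→7→0→1→8→6 push 2 @ unit cost 24 (adds 48)
total cost = 363

Minimum cost for 23 units: 363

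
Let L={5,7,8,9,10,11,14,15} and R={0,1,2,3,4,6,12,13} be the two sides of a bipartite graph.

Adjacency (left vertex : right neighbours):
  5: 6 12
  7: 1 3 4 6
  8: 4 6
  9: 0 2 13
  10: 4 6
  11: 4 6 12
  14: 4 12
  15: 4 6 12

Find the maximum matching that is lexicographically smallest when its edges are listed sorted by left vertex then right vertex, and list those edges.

Lex-smallest maximum matching: {(5,6), (7,1), (8,4), (9,0), (11,12)}

|M| = 5 (so the lex-smallest maximum matching has 5 edges)
process left vertices in ascending order; for each, take the smallest-labelled available neighbour that still permits 5 edges overall, or leave it unmatched if none does
lex-smallest matching: {5-6, 7-1, 8-4, 9-0, 11-12}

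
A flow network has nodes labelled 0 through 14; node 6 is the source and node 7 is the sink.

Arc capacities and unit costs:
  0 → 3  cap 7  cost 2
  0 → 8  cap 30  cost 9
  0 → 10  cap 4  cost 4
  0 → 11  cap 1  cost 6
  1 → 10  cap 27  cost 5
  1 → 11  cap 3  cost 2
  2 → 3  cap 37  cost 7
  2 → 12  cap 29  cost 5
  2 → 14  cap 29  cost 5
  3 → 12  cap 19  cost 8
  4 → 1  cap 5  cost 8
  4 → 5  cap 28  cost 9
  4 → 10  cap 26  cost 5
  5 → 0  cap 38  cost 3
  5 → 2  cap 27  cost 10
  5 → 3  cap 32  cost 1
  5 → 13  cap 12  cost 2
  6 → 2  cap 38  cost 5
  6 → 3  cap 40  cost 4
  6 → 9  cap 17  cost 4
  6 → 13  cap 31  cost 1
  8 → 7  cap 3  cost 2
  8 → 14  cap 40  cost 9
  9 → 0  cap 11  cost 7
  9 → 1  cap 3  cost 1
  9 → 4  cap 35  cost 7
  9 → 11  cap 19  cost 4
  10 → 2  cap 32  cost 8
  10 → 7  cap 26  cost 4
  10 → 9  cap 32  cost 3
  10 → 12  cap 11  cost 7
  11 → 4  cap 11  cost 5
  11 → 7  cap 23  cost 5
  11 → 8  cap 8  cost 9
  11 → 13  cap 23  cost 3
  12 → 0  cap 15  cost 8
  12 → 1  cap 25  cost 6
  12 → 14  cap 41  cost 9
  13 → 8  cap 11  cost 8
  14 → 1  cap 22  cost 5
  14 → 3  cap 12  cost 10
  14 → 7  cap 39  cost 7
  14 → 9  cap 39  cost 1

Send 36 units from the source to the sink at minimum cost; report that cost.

shortest-cost path #1: 6→13→8→7 push 3 @ unit cost 11 (adds 33)
shortest-cost path #2: 6→9→1→11→7 push 3 @ unit cost 12 (adds 36)
shortest-cost path #3: 6→9→11→7 push 14 @ unit cost 13 (adds 182)
shortest-cost path #4: 6→2→14→7 push 16 @ unit cost 17 (adds 272)
total cost = 523

Minimum cost for 36 units: 523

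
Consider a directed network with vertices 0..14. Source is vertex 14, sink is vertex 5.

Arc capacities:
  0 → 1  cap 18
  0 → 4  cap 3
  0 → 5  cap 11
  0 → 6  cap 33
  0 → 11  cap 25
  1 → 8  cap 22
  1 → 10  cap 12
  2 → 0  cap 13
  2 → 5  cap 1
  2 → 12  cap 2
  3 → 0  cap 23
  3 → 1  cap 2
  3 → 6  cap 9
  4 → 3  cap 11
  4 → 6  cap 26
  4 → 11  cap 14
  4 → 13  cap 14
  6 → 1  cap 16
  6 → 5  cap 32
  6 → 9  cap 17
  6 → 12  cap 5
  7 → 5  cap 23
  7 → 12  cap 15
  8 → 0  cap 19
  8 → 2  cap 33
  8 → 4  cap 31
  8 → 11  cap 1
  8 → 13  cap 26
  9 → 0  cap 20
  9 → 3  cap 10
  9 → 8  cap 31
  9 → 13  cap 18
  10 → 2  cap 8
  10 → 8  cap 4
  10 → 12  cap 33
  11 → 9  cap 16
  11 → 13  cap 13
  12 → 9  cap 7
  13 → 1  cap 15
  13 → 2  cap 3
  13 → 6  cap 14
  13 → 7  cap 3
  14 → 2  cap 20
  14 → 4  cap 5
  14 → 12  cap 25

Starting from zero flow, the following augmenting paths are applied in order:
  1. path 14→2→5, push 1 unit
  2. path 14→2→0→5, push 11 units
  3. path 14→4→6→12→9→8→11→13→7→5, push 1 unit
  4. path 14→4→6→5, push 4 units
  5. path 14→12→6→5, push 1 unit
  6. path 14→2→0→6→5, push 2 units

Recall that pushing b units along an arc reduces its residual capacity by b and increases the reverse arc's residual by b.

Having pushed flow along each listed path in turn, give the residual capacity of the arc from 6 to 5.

after path 1 (14→2→5, push 1): res(6,5)=32
after path 2 (14→2→0→5, push 11): res(6,5)=32
after path 3 (14→4→6→12→9→8→11→13→7→5, push 1): res(6,5)=32
after path 4 (14→4→6→5, push 4): res(6,5)=28
after path 5 (14→12→6→5, push 1): res(6,5)=27
after path 6 (14→2→0→6→5, push 2): res(6,5)=25

Residual capacity of (6,5): 25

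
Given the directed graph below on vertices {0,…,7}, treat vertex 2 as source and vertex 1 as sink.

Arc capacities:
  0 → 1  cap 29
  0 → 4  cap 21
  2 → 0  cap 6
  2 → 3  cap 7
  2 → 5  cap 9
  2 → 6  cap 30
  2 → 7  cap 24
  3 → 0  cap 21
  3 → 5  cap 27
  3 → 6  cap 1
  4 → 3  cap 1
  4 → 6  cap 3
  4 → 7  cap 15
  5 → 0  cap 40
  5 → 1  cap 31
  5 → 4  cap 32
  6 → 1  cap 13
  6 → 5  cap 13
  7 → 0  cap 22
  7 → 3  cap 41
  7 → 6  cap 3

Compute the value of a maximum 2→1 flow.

Maximum flow value: 72

augment #1: 2→0→1 bottleneck 6, total now 6
augment #2: 2→5→1 bottleneck 9, total now 15
augment #3: 2→6→1 bottleneck 13, total now 28
augment #4: 2→3→0→1 bottleneck 7, total now 35
augment #5: 2→6→5→1 bottleneck 13, total now 48
augment #6: 2→7→0→1 bottleneck 16, total now 64
augment #7: 2→7→3→5→1 bottleneck 8, total now 72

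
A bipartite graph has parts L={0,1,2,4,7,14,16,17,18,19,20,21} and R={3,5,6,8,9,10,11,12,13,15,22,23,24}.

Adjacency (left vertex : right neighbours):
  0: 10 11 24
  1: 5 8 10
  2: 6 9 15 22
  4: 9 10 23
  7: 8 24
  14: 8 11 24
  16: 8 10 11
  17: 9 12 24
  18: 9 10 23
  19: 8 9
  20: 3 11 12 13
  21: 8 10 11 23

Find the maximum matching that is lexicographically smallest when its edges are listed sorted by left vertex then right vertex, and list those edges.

Lex-smallest maximum matching: {(0,10), (1,5), (2,6), (4,9), (7,8), (14,24), (16,11), (17,12), (18,23), (20,3)}

|M| = 10 (so the lex-smallest maximum matching has 10 edges)
process left vertices in ascending order; for each, take the smallest-labelled available neighbour that still permits 10 edges overall, or leave it unmatched if none does
lex-smallest matching: {0-10, 1-5, 2-6, 4-9, 7-8, 14-24, 16-11, 17-12, 18-23, 20-3}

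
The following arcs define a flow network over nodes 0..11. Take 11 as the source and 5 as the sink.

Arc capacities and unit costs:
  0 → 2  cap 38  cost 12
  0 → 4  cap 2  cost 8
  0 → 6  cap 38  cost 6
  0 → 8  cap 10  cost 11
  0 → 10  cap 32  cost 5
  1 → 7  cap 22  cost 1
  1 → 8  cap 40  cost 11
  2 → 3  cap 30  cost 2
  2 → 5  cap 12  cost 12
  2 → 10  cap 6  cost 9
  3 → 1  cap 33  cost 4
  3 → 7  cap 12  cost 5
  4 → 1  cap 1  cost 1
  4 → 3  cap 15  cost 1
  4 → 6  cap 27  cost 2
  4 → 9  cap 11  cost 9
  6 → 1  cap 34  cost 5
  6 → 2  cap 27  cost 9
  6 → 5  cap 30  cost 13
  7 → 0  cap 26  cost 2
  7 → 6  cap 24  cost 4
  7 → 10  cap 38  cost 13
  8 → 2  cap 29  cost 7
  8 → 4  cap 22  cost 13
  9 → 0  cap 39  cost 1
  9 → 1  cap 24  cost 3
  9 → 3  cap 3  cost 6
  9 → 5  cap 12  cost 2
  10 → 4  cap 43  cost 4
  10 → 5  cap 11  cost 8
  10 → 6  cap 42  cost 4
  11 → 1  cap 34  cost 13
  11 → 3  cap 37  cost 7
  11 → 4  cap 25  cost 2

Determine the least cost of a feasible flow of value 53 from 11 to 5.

shortest-cost path #1: 11→4→9→5 push 11 @ unit cost 13 (adds 143)
shortest-cost path #2: 11→4→6→5 push 14 @ unit cost 17 (adds 238)
shortest-cost path #3: 11→3→7→0→10→5 push 11 @ unit cost 27 (adds 297)
shortest-cost path #4: 11→3→7→6→5 push 1 @ unit cost 29 (adds 29)
shortest-cost path #5: 11→3→1→7→6→5 push 15 @ unit cost 29 (adds 435)
shortest-cost path #6: 11→3→1→7→6→2→5 push 1 @ unit cost 37 (adds 37)
total cost = 1179

Minimum cost for 53 units: 1179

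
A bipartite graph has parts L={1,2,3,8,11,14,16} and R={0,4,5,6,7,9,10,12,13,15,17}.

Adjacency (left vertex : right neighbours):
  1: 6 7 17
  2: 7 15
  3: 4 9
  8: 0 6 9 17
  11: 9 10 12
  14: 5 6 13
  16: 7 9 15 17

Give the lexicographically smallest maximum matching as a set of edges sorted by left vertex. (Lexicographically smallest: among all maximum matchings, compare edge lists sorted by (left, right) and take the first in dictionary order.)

|M| = 7 (so the lex-smallest maximum matching has 7 edges)
process left vertices in ascending order; for each, take the smallest-labelled available neighbour that still permits 7 edges overall, or leave it unmatched if none does
lex-smallest matching: {1-6, 2-7, 3-4, 8-0, 11-9, 14-5, 16-15}

Lex-smallest maximum matching: {(1,6), (2,7), (3,4), (8,0), (11,9), (14,5), (16,15)}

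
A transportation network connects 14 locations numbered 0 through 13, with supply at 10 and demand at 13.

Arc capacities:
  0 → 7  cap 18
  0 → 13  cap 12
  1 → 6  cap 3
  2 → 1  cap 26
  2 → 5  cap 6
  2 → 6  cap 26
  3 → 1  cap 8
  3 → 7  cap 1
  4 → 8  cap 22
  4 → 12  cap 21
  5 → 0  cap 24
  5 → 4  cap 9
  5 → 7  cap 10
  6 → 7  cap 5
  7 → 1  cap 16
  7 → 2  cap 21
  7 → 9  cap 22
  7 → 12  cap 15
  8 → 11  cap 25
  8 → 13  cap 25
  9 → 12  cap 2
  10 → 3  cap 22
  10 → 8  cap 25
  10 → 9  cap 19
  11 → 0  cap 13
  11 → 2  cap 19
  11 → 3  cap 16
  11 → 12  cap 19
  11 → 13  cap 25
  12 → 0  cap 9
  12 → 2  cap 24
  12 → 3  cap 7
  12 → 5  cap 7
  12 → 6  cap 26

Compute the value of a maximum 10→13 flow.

augment #1: 10→8→13 bottleneck 25, total now 25
augment #2: 10→9→12→0→13 bottleneck 2, total now 27
augment #3: 10→3→7→12→0→13 bottleneck 1, total now 28
augment #4: 10→3→1→6→7→12→0→13 bottleneck 3, total now 31

Maximum flow value: 31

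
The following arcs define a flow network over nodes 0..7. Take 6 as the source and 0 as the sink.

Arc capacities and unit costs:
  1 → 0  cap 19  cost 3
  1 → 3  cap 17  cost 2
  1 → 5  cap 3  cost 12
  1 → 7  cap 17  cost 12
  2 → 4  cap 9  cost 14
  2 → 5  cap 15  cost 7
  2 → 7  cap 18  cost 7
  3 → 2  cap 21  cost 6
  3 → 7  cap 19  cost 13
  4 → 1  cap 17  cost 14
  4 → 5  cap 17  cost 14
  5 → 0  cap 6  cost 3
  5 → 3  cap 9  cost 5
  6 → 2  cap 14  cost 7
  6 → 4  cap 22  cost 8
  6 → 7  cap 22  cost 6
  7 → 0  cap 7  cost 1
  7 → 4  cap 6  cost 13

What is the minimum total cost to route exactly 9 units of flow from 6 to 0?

shortest-cost path #1: 6→7→0 push 7 @ unit cost 7 (adds 49)
shortest-cost path #2: 6→2→5→0 push 2 @ unit cost 17 (adds 34)
total cost = 83

Minimum cost for 9 units: 83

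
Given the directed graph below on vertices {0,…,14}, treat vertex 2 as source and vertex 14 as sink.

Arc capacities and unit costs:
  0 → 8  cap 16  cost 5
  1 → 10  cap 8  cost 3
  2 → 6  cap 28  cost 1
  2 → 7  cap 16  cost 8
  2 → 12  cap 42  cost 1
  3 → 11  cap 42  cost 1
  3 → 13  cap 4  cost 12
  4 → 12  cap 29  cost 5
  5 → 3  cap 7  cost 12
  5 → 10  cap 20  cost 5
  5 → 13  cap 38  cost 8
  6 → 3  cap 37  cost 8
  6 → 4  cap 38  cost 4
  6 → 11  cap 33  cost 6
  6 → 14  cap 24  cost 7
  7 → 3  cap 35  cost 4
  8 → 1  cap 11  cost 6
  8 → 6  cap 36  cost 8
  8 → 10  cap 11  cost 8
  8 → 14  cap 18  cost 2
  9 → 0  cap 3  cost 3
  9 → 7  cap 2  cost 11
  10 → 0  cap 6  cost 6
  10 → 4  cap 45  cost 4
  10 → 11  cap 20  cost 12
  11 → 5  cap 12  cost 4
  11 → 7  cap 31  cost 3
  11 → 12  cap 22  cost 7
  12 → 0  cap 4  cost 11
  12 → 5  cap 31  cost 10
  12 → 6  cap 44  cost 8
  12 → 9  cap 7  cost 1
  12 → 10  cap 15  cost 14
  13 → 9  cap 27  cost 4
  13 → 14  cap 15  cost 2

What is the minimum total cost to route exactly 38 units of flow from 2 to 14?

Minimum cost for 38 units: 451

shortest-cost path #1: 2→6→14 push 24 @ unit cost 8 (adds 192)
shortest-cost path #2: 2→12→9→0→8→14 push 3 @ unit cost 12 (adds 36)
shortest-cost path #3: 2→12→0→8→14 push 4 @ unit cost 19 (adds 76)
shortest-cost path #4: 2→6→11→5→13→14 push 4 @ unit cost 21 (adds 84)
shortest-cost path #5: 2→12→5→13→14 push 3 @ unit cost 21 (adds 63)
total cost = 451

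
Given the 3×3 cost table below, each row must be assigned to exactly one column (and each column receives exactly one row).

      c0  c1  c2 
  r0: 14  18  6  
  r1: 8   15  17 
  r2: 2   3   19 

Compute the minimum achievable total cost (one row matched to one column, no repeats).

optimal assignment: row0→col2 (cost 6), row1→col0 (cost 8), row2→col1 (cost 3)
total = 6 + 8 + 3 = 17

Minimum assignment cost: 17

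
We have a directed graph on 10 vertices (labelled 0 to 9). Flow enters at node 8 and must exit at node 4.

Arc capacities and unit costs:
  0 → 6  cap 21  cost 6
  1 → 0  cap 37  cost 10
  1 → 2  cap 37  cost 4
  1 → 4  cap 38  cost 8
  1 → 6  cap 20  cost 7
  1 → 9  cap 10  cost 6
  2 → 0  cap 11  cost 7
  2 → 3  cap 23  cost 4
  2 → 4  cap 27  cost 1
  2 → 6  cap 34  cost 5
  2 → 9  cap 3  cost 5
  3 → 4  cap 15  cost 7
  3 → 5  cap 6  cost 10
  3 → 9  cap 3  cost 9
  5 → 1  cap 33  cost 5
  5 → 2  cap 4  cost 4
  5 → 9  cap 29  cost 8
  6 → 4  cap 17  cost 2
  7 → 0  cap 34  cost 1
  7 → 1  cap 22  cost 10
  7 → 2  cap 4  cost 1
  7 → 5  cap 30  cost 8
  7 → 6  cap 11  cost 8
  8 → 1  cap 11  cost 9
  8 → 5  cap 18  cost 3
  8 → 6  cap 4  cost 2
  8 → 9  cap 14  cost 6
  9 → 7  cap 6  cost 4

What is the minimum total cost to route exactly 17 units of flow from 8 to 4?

shortest-cost path #1: 8→6→4 push 4 @ unit cost 4 (adds 16)
shortest-cost path #2: 8→5→2→4 push 4 @ unit cost 8 (adds 32)
shortest-cost path #3: 8→9→7→2→4 push 4 @ unit cost 12 (adds 48)
shortest-cost path #4: 8→5→1→2→4 push 5 @ unit cost 13 (adds 65)
total cost = 161

Minimum cost for 17 units: 161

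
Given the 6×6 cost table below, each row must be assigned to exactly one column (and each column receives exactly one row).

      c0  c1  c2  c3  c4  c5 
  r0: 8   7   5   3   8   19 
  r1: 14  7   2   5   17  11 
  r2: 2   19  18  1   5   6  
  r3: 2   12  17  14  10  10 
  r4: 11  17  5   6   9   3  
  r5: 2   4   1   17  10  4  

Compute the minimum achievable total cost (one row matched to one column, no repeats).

Minimum assignment cost: 19

optimal assignment: row0→col3 (cost 3), row1→col2 (cost 2), row2→col4 (cost 5), row3→col0 (cost 2), row4→col5 (cost 3), row5→col1 (cost 4)
total = 3 + 2 + 5 + 2 + 3 + 4 = 19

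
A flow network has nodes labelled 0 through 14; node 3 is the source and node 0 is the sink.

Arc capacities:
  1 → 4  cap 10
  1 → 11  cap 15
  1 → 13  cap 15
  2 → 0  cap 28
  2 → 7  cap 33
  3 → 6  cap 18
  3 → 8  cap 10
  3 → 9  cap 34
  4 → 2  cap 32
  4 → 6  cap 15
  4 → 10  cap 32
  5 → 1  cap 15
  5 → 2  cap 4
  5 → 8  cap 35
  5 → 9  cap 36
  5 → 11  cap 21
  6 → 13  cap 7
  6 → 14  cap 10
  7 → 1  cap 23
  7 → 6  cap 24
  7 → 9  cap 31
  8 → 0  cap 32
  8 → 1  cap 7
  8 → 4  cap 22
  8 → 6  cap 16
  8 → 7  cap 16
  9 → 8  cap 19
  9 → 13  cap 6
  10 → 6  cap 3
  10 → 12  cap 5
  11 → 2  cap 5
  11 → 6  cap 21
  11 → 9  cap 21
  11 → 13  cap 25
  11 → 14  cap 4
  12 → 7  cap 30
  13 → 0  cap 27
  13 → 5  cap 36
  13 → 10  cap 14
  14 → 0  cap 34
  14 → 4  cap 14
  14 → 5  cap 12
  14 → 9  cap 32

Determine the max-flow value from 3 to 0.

Maximum flow value: 52

augment #1: 3→8→0 bottleneck 10, total now 10
augment #2: 3→6→13→0 bottleneck 7, total now 17
augment #3: 3→6→14→0 bottleneck 10, total now 27
augment #4: 3→9→8→0 bottleneck 19, total now 46
augment #5: 3→9→13→0 bottleneck 6, total now 52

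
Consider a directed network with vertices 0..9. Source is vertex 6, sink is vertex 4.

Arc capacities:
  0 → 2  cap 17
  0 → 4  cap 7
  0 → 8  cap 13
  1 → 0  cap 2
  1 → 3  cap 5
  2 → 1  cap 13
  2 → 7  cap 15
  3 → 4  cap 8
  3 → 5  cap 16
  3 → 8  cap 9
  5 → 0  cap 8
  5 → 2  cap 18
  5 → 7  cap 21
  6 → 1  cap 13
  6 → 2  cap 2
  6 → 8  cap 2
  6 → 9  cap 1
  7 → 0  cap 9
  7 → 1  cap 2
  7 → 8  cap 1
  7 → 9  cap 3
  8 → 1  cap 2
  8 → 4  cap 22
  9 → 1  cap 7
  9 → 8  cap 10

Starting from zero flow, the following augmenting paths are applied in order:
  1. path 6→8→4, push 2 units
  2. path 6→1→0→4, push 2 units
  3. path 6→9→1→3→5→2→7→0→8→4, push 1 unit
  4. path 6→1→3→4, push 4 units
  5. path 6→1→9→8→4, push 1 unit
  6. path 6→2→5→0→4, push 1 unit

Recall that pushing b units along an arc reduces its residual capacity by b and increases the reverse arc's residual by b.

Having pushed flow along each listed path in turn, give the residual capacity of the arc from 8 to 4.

Residual capacity of (8,4): 18

after path 1 (6→8→4, push 2): res(8,4)=20
after path 2 (6→1→0→4, push 2): res(8,4)=20
after path 3 (6→9→1→3→5→2→7→0→8→4, push 1): res(8,4)=19
after path 4 (6→1→3→4, push 4): res(8,4)=19
after path 5 (6→1→9→8→4, push 1): res(8,4)=18
after path 6 (6→2→5→0→4, push 1): res(8,4)=18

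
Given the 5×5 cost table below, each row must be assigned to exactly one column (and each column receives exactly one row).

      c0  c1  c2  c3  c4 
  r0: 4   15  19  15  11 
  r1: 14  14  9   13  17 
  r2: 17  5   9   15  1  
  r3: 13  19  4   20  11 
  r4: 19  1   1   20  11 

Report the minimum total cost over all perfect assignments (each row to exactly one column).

optimal assignment: row0→col0 (cost 4), row1→col3 (cost 13), row2→col4 (cost 1), row3→col2 (cost 4), row4→col1 (cost 1)
total = 4 + 13 + 1 + 4 + 1 = 23

Minimum assignment cost: 23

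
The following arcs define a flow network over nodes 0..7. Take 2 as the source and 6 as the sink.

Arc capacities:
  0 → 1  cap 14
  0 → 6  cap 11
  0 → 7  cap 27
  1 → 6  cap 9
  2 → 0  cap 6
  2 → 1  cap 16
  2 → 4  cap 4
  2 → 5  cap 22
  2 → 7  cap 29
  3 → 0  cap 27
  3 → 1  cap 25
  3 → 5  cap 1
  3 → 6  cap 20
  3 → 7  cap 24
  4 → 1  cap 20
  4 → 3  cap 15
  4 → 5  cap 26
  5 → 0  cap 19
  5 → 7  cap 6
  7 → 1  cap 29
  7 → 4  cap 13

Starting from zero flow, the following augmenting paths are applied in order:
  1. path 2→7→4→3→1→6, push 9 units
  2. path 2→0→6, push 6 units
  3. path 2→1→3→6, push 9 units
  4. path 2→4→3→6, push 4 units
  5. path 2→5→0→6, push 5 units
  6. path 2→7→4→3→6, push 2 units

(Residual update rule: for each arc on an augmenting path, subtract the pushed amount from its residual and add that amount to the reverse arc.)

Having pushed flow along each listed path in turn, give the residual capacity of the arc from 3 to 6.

after path 1 (2→7→4→3→1→6, push 9): res(3,6)=20
after path 2 (2→0→6, push 6): res(3,6)=20
after path 3 (2→1→3→6, push 9): res(3,6)=11
after path 4 (2→4→3→6, push 4): res(3,6)=7
after path 5 (2→5→0→6, push 5): res(3,6)=7
after path 6 (2→7→4→3→6, push 2): res(3,6)=5

Residual capacity of (3,6): 5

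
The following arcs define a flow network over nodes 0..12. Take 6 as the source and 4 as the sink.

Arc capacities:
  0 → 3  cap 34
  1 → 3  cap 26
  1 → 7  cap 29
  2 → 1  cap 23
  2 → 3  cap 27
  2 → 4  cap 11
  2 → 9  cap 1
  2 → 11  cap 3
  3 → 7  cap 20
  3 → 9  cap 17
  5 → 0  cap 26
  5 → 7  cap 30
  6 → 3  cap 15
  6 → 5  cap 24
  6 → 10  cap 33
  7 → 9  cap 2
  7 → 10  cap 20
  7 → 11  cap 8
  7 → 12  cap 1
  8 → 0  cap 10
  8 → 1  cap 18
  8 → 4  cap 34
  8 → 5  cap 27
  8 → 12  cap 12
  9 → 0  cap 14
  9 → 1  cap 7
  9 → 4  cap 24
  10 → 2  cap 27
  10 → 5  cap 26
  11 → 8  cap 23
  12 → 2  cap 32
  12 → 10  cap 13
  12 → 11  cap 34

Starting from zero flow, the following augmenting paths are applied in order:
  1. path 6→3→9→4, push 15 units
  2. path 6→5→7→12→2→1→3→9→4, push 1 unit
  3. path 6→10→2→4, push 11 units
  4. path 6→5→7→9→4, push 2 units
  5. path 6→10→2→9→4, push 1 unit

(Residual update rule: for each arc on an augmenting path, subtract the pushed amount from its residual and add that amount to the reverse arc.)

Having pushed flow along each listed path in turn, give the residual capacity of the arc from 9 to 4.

Residual capacity of (9,4): 5

after path 1 (6→3→9→4, push 15): res(9,4)=9
after path 2 (6→5→7→12→2→1→3→9→4, push 1): res(9,4)=8
after path 3 (6→10→2→4, push 11): res(9,4)=8
after path 4 (6→5→7→9→4, push 2): res(9,4)=6
after path 5 (6→10→2→9→4, push 1): res(9,4)=5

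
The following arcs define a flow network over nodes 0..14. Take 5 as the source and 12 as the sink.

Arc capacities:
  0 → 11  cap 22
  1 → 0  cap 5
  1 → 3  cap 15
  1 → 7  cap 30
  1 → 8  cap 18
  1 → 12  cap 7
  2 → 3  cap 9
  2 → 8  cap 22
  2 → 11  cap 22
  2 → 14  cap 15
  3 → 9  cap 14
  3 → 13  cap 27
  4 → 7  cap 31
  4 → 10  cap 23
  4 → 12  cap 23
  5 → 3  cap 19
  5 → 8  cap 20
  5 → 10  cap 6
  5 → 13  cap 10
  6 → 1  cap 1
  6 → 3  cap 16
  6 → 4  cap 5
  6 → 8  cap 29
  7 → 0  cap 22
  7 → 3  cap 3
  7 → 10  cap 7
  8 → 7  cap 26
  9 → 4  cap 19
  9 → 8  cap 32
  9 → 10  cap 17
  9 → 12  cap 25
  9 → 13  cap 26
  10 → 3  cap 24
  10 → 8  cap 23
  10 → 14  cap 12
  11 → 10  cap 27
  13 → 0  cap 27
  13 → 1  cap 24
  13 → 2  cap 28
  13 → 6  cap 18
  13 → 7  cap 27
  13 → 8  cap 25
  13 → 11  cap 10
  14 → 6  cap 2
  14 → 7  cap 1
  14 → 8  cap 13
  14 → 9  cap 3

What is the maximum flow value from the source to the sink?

augment #1: 5→3→9→12 bottleneck 14, total now 14
augment #2: 5→13→1→12 bottleneck 7, total now 21
augment #3: 5→10→14→9→12 bottleneck 3, total now 24
augment #4: 5→13→6→4→12 bottleneck 3, total now 27
augment #5: 5→3→13→6→4→12 bottleneck 2, total now 29

Maximum flow value: 29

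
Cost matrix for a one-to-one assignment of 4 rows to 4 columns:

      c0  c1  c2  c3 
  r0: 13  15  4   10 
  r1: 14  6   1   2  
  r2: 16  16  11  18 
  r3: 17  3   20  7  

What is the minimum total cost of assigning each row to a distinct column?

Minimum assignment cost: 25

optimal assignment: row0→col2 (cost 4), row1→col3 (cost 2), row2→col0 (cost 16), row3→col1 (cost 3)
total = 4 + 2 + 16 + 3 = 25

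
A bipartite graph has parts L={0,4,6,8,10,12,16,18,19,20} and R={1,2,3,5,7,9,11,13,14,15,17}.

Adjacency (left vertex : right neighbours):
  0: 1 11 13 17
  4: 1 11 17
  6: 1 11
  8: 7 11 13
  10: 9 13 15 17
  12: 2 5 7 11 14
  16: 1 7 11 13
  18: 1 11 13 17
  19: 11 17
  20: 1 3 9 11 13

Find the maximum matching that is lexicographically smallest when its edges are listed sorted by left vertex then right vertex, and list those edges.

|M| = 8 (so the lex-smallest maximum matching has 8 edges)
process left vertices in ascending order; for each, take the smallest-labelled available neighbour that still permits 8 edges overall, or leave it unmatched if none does
lex-smallest matching: {0-1, 4-11, 8-7, 10-9, 12-2, 16-13, 18-17, 20-3}

Lex-smallest maximum matching: {(0,1), (4,11), (8,7), (10,9), (12,2), (16,13), (18,17), (20,3)}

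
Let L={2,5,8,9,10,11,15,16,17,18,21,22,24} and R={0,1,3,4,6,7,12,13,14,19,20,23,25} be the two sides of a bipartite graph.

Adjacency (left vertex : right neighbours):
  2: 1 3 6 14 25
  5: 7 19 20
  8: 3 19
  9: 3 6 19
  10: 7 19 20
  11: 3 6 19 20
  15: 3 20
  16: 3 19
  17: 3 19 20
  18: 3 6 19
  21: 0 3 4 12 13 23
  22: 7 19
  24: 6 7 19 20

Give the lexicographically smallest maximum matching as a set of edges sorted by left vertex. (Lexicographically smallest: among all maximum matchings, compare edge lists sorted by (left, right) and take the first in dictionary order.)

|M| = 7 (so the lex-smallest maximum matching has 7 edges)
process left vertices in ascending order; for each, take the smallest-labelled available neighbour that still permits 7 edges overall, or leave it unmatched if none does
lex-smallest matching: {2-1, 5-7, 8-3, 9-6, 10-19, 11-20, 21-0}

Lex-smallest maximum matching: {(2,1), (5,7), (8,3), (9,6), (10,19), (11,20), (21,0)}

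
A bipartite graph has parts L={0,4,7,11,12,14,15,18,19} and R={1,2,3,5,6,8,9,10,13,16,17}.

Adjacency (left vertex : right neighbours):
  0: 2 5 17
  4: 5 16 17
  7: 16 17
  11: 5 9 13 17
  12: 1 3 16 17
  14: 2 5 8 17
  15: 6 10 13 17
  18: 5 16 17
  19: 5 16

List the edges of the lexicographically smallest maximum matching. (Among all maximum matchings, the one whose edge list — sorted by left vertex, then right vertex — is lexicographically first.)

|M| = 8 (so the lex-smallest maximum matching has 8 edges)
process left vertices in ascending order; for each, take the smallest-labelled available neighbour that still permits 8 edges overall, or leave it unmatched if none does
lex-smallest matching: {0-2, 4-5, 7-16, 11-9, 12-1, 14-8, 15-6, 18-17}

Lex-smallest maximum matching: {(0,2), (4,5), (7,16), (11,9), (12,1), (14,8), (15,6), (18,17)}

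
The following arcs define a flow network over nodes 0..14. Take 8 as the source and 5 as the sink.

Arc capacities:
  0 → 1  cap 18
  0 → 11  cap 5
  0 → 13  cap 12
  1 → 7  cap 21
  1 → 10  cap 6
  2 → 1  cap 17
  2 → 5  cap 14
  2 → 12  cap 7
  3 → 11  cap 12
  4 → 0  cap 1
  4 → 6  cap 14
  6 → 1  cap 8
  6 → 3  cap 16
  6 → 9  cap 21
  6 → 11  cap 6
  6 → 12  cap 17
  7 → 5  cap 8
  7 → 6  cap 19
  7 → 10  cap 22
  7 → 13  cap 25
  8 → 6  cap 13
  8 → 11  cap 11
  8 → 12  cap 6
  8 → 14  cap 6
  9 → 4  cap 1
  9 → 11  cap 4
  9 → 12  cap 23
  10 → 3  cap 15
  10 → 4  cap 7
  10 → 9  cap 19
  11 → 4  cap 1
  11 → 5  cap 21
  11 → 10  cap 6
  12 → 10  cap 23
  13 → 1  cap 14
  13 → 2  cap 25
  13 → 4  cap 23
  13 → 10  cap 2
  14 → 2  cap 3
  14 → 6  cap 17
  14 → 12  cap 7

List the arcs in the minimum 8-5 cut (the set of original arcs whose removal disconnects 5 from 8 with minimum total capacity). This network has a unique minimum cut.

Min-cut arcs: {(4,0), (6,1), (11,5), (14,2)} (total capacity 33)

augment #1: 8→11→5 push 11
augment #2: 8→6→11→5 push 6
augment #3: 8→14→2→5 push 3
augment #4: 8→6→1→7→5 push 7
augment #5: 8→12→10→3→11→5 push 4
augment #6: 8→14→6→1→7→5 push 1
augment #7: 8→12→10→4→0→13→2→5 push 1
max flow = 33; residual-reachable set from 8 gives S-side
cut edges (S→T): {(4,0), (6,1), (11,5), (14,2)} total cap 33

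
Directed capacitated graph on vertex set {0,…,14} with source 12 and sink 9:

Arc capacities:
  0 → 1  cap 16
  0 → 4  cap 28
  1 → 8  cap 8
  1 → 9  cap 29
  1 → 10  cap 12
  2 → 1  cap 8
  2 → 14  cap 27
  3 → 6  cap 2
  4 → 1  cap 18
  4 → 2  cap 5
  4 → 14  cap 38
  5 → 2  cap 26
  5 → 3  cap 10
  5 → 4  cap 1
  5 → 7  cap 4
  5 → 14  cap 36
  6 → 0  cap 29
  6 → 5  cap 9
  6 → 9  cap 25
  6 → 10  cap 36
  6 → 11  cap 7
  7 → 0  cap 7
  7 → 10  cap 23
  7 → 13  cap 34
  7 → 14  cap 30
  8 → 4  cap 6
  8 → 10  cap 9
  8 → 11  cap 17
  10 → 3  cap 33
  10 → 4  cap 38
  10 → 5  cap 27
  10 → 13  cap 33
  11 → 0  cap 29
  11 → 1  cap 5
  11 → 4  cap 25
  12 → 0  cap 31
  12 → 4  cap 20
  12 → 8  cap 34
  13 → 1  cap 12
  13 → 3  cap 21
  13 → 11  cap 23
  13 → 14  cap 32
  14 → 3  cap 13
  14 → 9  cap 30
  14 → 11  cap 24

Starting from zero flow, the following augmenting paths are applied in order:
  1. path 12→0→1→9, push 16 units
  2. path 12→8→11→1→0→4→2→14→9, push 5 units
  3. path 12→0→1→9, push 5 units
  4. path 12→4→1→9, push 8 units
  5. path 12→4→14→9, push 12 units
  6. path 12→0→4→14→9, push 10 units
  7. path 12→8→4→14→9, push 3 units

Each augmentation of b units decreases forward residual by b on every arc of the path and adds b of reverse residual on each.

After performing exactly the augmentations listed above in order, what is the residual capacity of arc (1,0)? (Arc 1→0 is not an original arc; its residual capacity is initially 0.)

after path 1 (12→0→1→9, push 16): res(1,0)=16
after path 2 (12→8→11→1→0→4→2→14→9, push 5): res(1,0)=11
after path 3 (12→0→1→9, push 5): res(1,0)=16
after path 4 (12→4→1→9, push 8): res(1,0)=16
after path 5 (12→4→14→9, push 12): res(1,0)=16
after path 6 (12→0→4→14→9, push 10): res(1,0)=16
after path 7 (12→8→4→14→9, push 3): res(1,0)=16

Residual capacity of (1,0): 16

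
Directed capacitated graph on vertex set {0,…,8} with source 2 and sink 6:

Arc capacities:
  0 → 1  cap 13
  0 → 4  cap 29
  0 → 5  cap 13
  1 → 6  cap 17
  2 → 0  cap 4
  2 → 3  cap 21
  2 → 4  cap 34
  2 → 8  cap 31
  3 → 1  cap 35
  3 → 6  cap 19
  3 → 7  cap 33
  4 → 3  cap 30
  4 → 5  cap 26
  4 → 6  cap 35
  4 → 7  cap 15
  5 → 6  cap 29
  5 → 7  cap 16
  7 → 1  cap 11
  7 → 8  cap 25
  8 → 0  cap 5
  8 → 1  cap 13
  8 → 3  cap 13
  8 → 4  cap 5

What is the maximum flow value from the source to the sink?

augment #1: 2→3→6 bottleneck 19, total now 19
augment #2: 2→4→6 bottleneck 34, total now 53
augment #3: 2→0→1→6 bottleneck 4, total now 57
augment #4: 2→3→1→6 bottleneck 2, total now 59
augment #5: 2→8→1→6 bottleneck 11, total now 70
augment #6: 2→8→4→6 bottleneck 1, total now 71
augment #7: 2→8→0→5→6 bottleneck 5, total now 76
augment #8: 2→8→4→5→6 bottleneck 4, total now 80
augment #9: 2→8→1→0→5→6 bottleneck 2, total now 82
augment #10: 2→8→3→1→0→5→6 bottleneck 2, total now 84

Maximum flow value: 84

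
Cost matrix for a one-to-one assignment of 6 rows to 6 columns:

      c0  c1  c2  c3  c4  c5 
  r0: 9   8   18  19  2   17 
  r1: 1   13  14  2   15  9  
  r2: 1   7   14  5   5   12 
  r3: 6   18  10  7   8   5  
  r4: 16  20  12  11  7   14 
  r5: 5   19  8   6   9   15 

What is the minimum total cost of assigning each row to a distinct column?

optimal assignment: row0→col1 (cost 8), row1→col3 (cost 2), row2→col0 (cost 1), row3→col5 (cost 5), row4→col4 (cost 7), row5→col2 (cost 8)
total = 8 + 2 + 1 + 5 + 7 + 8 = 31

Minimum assignment cost: 31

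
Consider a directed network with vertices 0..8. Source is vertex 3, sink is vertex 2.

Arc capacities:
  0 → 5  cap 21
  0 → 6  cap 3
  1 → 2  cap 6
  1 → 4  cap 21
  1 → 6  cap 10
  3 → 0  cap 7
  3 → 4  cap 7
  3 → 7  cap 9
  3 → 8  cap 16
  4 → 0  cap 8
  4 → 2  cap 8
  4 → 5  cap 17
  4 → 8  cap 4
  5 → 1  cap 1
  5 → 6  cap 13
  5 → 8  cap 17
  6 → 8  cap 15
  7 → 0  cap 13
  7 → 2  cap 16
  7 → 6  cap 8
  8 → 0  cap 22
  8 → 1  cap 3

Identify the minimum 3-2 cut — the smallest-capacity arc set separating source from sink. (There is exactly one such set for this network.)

augment #1: 3→4→2 push 7
augment #2: 3→7→2 push 9
augment #3: 3→8→1→2 push 3
augment #4: 3→0→5→1→2 push 1
max flow = 20; residual-reachable set from 3 gives S-side
cut edges (S→T): {(3,4), (3,7), (5,1), (8,1)} total cap 20

Min-cut arcs: {(3,4), (3,7), (5,1), (8,1)} (total capacity 20)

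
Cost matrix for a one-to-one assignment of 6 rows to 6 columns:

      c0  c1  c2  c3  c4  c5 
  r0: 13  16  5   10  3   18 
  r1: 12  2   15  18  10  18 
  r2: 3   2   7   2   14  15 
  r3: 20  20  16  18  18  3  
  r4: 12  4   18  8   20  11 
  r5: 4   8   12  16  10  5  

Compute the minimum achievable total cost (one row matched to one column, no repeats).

Minimum assignment cost: 27

optimal assignment: row0→col4 (cost 3), row1→col1 (cost 2), row2→col2 (cost 7), row3→col5 (cost 3), row4→col3 (cost 8), row5→col0 (cost 4)
total = 3 + 2 + 7 + 3 + 8 + 4 = 27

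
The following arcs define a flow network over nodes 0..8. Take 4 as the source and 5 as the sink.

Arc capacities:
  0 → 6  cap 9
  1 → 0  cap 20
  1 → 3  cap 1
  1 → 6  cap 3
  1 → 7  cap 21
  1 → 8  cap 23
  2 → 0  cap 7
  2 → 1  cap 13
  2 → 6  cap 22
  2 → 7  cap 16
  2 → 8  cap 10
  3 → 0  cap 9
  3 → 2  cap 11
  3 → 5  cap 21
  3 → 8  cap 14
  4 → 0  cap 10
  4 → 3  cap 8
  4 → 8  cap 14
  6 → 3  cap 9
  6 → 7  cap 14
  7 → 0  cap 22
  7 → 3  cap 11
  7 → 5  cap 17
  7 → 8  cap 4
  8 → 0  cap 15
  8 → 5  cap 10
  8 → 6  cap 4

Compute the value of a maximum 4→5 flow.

Maximum flow value: 31

augment #1: 4→3→5 bottleneck 8, total now 8
augment #2: 4→8→5 bottleneck 10, total now 18
augment #3: 4→0→6→3→5 bottleneck 9, total now 27
augment #4: 4→8→6→7→5 bottleneck 4, total now 31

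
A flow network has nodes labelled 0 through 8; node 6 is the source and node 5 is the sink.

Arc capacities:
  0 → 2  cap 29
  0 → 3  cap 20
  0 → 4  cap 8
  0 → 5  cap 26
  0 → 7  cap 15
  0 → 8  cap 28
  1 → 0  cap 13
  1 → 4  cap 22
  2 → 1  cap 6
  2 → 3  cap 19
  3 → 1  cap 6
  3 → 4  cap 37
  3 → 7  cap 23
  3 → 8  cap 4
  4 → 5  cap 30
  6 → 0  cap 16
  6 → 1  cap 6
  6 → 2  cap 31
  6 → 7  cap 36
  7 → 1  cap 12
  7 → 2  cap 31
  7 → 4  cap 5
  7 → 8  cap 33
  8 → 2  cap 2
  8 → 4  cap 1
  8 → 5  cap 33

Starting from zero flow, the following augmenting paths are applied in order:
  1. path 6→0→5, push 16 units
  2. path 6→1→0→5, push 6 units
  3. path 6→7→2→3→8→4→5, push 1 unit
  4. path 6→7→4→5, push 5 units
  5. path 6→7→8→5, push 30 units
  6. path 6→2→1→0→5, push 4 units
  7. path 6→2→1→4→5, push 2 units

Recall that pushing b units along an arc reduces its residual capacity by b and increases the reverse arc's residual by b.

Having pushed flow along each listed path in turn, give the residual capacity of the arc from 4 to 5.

Residual capacity of (4,5): 22

after path 1 (6→0→5, push 16): res(4,5)=30
after path 2 (6→1→0→5, push 6): res(4,5)=30
after path 3 (6→7→2→3→8→4→5, push 1): res(4,5)=29
after path 4 (6→7→4→5, push 5): res(4,5)=24
after path 5 (6→7→8→5, push 30): res(4,5)=24
after path 6 (6→2→1→0→5, push 4): res(4,5)=24
after path 7 (6→2→1→4→5, push 2): res(4,5)=22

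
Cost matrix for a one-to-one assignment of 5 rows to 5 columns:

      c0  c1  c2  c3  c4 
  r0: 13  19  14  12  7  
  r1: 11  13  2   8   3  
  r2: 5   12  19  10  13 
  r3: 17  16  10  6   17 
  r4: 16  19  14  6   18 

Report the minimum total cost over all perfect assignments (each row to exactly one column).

optimal assignment: row0→col4 (cost 7), row1→col2 (cost 2), row2→col0 (cost 5), row3→col1 (cost 16), row4→col3 (cost 6)
total = 7 + 2 + 5 + 16 + 6 = 36

Minimum assignment cost: 36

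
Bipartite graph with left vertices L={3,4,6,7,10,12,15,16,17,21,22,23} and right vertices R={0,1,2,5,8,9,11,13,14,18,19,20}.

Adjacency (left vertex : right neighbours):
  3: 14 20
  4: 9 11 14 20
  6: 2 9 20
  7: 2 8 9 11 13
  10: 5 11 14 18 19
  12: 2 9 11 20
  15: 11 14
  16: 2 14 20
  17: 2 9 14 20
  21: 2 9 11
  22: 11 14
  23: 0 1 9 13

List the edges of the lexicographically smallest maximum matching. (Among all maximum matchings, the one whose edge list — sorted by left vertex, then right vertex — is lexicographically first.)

|M| = 8 (so the lex-smallest maximum matching has 8 edges)
process left vertices in ascending order; for each, take the smallest-labelled available neighbour that still permits 8 edges overall, or leave it unmatched if none does
lex-smallest matching: {3-14, 4-9, 6-2, 7-8, 10-5, 12-11, 16-20, 23-0}

Lex-smallest maximum matching: {(3,14), (4,9), (6,2), (7,8), (10,5), (12,11), (16,20), (23,0)}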